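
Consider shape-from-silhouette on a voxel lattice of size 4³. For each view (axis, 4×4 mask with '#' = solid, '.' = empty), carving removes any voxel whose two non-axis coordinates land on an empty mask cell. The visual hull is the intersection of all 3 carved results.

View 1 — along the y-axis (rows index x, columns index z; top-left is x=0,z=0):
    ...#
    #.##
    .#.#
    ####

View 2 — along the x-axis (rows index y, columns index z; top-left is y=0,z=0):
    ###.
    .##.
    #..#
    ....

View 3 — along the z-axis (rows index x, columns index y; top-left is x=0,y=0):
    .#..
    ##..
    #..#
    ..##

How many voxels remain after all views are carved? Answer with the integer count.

before carving: 64 voxels (4×4×4)
V1 y: intersect with XZ mask (10 set) -- 40 left
V2 x: intersect with YZ mask (7 set) -- 16 left
V3 z: intersect with XY mask (7 set) -- 6 left

|visual hull| = 6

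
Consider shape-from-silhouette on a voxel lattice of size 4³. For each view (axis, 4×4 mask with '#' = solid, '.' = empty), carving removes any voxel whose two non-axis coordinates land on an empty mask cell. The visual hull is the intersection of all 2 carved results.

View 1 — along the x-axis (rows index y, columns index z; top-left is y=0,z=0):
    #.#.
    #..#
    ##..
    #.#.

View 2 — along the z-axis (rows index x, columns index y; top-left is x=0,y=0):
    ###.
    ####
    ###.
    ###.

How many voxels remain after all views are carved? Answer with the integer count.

before carving: 64 voxels (4×4×4)
[1] x-view keeps 8 columns → grid now 32
[2] z-view keeps 13 columns → grid now 26

26 voxels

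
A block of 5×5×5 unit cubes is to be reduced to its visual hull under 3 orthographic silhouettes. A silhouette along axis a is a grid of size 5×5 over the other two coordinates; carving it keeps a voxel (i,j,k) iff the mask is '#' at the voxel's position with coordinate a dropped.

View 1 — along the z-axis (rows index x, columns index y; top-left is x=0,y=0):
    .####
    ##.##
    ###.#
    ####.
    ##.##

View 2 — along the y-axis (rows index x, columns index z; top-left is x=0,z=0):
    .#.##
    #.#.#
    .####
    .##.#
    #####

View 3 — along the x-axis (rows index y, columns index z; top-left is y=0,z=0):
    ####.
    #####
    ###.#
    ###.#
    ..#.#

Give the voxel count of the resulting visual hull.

56 voxels

full grid |V| = 125
[1] z-view keeps 20 columns → grid now 100
[2] y-view keeps 18 columns → grid now 72
[3] x-view keeps 19 columns → grid now 56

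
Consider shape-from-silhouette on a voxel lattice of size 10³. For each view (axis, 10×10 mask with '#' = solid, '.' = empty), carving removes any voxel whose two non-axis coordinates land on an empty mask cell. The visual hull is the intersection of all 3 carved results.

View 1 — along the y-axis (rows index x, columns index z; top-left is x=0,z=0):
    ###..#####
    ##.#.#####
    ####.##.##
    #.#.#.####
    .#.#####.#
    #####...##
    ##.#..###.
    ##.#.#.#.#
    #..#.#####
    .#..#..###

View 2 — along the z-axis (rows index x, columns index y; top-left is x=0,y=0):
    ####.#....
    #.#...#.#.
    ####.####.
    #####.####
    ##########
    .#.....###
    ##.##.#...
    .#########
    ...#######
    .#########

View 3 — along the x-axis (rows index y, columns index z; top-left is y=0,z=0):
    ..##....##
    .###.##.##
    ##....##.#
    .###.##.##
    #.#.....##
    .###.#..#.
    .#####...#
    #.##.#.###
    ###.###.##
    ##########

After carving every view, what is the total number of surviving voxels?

before carving: 1000 voxels (10×10×10)
  1. axis=1 (XZ plane), |mask|=69  ⇒  voxels=690
  2. axis=2 (XY plane), |mask|=70  ⇒  voxels=475
  3. axis=0 (YZ plane), |mask|=63  ⇒  voxels=301

remaining voxels: 301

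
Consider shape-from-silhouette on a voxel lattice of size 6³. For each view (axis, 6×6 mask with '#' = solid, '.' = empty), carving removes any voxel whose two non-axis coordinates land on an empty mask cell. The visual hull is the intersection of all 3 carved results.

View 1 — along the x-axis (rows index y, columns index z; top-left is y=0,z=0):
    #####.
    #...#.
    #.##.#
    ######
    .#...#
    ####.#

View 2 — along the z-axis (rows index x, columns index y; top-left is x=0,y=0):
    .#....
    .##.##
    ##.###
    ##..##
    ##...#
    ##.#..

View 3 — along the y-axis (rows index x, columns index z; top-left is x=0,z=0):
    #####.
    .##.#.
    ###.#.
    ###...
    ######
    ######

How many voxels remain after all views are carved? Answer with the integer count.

remaining voxels: 54

initial block: 6^3 = 216
[1] x-view keeps 24 columns → grid now 144
[2] z-view keeps 20 columns → grid now 74
[3] y-view keeps 27 columns → grid now 54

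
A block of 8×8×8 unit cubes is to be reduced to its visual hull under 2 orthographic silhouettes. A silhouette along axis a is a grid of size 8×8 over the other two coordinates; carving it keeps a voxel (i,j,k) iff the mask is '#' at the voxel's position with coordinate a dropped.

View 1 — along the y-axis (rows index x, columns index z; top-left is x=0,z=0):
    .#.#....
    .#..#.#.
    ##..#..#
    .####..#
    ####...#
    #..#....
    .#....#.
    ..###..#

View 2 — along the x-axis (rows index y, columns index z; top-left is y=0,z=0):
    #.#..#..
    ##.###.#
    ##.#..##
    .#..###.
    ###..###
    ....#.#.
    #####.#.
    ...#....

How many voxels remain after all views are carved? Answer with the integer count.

initial block: 8^3 = 512
after view 1 [y-axis, 27 of 64 cells solid] → remaining = 216
after view 2 [x-axis, 33 of 64 cells solid] → remaining = 112

voxel count = 112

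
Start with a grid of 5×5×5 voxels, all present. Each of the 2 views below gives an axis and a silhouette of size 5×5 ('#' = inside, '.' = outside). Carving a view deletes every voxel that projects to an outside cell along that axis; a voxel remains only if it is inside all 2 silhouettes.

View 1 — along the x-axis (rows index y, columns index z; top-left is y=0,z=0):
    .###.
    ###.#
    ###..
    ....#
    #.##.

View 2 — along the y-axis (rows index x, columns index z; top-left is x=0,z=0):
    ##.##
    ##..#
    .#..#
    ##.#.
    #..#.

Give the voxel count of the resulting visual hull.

|visual hull| = 36

before carving: 125 voxels (5×5×5)
after view 1 [x-axis, 14 of 25 cells solid] → remaining = 70
after view 2 [y-axis, 14 of 25 cells solid] → remaining = 36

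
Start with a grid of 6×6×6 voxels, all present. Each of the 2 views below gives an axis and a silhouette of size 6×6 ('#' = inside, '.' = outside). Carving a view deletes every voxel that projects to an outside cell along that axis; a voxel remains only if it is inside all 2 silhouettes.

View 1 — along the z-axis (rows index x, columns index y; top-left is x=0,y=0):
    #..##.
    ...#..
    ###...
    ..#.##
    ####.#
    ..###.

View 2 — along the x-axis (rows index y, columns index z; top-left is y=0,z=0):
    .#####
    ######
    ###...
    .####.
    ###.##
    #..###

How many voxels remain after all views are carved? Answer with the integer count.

78 voxels

before carving: 216 voxels (6×6×6)
step 1: project along z, AND mask (18/36) → |grid| = 108
step 2: project along x, AND mask (27/36) → |grid| = 78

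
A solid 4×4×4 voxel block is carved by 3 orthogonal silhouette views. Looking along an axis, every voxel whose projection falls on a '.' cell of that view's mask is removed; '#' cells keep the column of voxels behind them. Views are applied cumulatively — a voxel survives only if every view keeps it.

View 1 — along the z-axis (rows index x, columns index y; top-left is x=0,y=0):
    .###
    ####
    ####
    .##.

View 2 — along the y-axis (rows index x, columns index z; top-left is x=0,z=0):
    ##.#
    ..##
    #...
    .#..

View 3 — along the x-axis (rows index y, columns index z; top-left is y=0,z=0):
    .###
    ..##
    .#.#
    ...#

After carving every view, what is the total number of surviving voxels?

start: 4×4×4 = 64 voxels
  1. axis=2 (XY plane), |mask|=13  ⇒  voxels=52
  2. axis=1 (XZ plane), |mask|=7  ⇒  voxels=23
  3. axis=0 (YZ plane), |mask|=8  ⇒  voxels=11

remaining voxels: 11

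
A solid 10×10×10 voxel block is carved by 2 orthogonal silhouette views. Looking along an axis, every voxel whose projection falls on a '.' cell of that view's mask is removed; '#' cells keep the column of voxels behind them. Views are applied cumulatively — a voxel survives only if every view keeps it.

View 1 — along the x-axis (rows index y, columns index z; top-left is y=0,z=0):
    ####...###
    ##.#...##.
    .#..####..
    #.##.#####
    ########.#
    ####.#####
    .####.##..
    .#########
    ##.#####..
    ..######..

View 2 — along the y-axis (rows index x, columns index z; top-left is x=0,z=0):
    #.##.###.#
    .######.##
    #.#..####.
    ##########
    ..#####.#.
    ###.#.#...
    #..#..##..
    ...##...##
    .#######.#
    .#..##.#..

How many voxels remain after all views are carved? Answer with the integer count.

447 voxels

start: 10×10×10 = 1000 voxels
carve view 1 (along x, YZ-mask fill 71/100): 710 voxels remain
carve view 2 (along y, XZ-mask fill 62/100): 447 voxels remain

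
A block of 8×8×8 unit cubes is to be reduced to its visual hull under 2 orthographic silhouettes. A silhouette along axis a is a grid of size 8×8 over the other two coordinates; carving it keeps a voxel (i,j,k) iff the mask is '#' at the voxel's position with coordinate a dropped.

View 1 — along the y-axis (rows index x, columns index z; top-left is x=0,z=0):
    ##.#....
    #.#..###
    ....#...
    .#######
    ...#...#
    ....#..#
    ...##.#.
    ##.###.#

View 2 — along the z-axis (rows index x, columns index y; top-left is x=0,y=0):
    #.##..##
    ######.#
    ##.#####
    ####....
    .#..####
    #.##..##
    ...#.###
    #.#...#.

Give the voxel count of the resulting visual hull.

start: 8×8×8 = 512 voxels
carve view 1 (along y, XZ-mask fill 29/64): 232 voxels remain
carve view 2 (along z, XY-mask fill 40/64): 135 voxels remain

|visual hull| = 135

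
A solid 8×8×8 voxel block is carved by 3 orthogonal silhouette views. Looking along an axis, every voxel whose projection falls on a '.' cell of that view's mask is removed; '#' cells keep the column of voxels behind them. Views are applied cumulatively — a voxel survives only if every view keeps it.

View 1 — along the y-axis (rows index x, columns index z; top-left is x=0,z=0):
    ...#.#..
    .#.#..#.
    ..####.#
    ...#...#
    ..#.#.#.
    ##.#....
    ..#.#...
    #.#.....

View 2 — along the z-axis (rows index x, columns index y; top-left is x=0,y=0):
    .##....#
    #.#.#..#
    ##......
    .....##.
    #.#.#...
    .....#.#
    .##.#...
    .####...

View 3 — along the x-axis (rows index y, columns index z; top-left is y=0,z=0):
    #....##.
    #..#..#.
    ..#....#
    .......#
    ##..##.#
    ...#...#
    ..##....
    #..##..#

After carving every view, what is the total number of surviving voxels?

remaining voxels: 21

before carving: 512 voxels (8×8×8)
step 1: project along y, AND mask (22/64) → |grid| = 176
step 2: project along z, AND mask (23/64) → |grid| = 61
step 3: project along x, AND mask (22/64) → |grid| = 21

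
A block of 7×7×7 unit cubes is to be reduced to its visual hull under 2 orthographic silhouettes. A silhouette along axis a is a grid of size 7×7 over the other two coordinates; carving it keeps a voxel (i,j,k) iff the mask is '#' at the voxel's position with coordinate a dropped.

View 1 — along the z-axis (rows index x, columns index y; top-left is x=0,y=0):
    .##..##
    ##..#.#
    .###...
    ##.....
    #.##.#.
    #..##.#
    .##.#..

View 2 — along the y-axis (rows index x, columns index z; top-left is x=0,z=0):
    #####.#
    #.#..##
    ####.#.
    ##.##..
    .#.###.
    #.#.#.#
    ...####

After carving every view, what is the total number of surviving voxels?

initial block: 7^3 = 343
step 1: project along z, AND mask (24/49) → |grid| = 168
step 2: project along y, AND mask (31/49) → |grid| = 107

remaining voxels: 107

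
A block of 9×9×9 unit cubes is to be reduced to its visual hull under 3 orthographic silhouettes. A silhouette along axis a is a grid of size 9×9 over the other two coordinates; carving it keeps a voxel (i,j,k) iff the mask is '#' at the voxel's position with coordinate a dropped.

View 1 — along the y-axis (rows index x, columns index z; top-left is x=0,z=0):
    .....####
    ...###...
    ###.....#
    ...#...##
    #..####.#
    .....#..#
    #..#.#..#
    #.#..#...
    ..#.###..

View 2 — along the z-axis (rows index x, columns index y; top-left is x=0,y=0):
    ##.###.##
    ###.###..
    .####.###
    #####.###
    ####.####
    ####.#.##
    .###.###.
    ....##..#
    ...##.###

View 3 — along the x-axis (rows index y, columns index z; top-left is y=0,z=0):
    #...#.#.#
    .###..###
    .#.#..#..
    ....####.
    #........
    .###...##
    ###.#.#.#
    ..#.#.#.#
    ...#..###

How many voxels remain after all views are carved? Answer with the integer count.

94 voxels

before carving: 729 voxels (9×9×9)
carve view 1 (along y, XZ-mask fill 33/81): 297 voxels remain
carve view 2 (along z, XY-mask fill 57/81): 213 voxels remain
carve view 3 (along x, YZ-mask fill 37/81): 94 voxels remain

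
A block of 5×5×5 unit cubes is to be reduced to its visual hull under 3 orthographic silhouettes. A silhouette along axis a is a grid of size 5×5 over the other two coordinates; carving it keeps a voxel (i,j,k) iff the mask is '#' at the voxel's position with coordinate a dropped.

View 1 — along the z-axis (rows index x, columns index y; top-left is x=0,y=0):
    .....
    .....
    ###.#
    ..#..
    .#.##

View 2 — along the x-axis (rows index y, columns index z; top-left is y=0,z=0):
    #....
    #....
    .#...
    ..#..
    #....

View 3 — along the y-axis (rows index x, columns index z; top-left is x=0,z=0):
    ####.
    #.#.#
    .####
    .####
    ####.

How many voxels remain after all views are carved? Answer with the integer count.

initial block: 5^3 = 125
V1 z: intersect with XY mask (8 set) -- 40 left
V2 x: intersect with YZ mask (5 set) -- 8 left
V3 y: intersect with XZ mask (19 set) -- 5 left

5 voxels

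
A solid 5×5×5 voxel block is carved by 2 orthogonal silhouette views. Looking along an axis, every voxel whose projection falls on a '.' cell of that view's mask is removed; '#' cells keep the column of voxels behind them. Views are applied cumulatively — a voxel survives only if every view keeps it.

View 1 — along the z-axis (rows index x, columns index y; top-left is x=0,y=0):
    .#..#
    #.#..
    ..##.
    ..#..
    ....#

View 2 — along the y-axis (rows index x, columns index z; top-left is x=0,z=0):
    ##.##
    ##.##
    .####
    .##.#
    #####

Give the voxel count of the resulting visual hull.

remaining voxels: 32

full grid |V| = 125
V1 z: intersect with XY mask (8 set) -- 40 left
V2 y: intersect with XZ mask (20 set) -- 32 left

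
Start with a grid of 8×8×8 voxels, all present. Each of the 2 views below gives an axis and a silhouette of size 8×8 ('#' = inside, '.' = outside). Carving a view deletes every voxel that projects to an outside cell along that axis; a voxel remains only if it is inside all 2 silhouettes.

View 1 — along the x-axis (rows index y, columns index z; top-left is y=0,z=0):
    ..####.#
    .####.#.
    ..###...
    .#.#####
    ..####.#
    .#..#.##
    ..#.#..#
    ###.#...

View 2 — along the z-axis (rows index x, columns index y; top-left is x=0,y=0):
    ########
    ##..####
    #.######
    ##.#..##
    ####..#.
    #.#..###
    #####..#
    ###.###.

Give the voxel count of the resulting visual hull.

full grid |V| = 512
step 1: project along x, AND mask (35/64) → |grid| = 280
step 2: project along z, AND mask (48/64) → |grid| = 208

208 voxels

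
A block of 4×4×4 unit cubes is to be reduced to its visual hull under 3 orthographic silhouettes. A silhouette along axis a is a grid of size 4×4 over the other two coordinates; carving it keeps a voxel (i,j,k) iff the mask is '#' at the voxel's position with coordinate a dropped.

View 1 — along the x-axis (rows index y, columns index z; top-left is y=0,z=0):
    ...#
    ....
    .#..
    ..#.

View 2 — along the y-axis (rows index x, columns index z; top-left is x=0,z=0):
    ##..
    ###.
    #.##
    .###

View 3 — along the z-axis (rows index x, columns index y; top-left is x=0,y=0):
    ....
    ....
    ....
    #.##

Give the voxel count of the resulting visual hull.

voxel count = 3

full grid |V| = 64
after view 1 [x-axis, 3 of 16 cells solid] → remaining = 12
after view 2 [y-axis, 11 of 16 cells solid] → remaining = 8
after view 3 [z-axis, 3 of 16 cells solid] → remaining = 3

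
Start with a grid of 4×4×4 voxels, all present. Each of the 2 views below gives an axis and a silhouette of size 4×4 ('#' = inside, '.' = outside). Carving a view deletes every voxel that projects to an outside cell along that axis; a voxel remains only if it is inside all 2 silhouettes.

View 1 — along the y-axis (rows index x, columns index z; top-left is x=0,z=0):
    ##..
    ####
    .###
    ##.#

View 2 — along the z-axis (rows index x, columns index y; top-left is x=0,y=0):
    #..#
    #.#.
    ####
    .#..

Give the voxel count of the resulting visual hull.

|visual hull| = 27

full grid |V| = 64
V1 y: intersect with XZ mask (12 set) -- 48 left
V2 z: intersect with XY mask (9 set) -- 27 left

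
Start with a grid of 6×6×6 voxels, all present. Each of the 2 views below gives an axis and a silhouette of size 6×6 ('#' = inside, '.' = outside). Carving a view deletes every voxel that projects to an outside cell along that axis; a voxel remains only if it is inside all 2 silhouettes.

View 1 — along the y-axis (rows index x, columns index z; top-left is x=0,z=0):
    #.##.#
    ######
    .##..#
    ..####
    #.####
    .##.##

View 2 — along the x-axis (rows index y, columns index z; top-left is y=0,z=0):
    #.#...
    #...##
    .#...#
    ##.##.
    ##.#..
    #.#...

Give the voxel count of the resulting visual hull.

full grid |V| = 216
carve view 1 (along y, XZ-mask fill 26/36): 156 voxels remain
carve view 2 (along x, YZ-mask fill 16/36): 64 voxels remain

remaining voxels: 64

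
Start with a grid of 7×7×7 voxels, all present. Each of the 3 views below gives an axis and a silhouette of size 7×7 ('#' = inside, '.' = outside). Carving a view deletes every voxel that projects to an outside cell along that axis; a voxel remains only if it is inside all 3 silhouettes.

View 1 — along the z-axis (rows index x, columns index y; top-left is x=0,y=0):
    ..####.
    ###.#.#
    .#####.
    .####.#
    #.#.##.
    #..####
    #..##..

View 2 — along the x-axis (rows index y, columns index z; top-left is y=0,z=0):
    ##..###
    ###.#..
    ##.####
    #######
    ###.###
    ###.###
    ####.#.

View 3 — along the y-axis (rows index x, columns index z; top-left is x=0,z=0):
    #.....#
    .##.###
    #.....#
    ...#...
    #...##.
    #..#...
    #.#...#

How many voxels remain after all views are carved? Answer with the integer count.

before carving: 343 voxels (7×7×7)
carve view 1 (along z, XY-mask fill 31/49): 217 voxels remain
carve view 2 (along x, YZ-mask fill 39/49): 178 voxels remain
carve view 3 (along y, XZ-mask fill 18/49): 66 voxels remain

66 voxels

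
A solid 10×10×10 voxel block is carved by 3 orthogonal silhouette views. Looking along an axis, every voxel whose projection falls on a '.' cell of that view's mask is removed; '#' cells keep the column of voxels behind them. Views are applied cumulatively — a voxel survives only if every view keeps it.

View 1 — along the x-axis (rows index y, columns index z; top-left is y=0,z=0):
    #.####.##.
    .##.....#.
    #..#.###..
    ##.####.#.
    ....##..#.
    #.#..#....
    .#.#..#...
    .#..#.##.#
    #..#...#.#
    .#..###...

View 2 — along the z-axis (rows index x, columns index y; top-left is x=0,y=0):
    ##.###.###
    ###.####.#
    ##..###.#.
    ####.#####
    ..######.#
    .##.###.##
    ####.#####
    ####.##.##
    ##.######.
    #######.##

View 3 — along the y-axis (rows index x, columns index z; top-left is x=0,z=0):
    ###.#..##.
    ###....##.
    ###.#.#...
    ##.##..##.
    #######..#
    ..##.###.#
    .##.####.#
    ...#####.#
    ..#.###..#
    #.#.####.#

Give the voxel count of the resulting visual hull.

208 voxels

full grid |V| = 1000
carve view 1 (along x, YZ-mask fill 44/100): 440 voxels remain
carve view 2 (along z, XY-mask fill 79/100): 339 voxels remain
carve view 3 (along y, XZ-mask fill 61/100): 208 voxels remain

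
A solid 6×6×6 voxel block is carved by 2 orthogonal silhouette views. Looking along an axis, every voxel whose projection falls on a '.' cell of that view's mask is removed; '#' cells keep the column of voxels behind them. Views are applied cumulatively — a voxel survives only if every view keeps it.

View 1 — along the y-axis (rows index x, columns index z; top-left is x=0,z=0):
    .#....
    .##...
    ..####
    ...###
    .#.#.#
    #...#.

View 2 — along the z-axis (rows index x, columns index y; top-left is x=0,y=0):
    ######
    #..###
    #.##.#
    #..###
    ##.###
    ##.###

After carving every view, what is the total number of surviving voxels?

67 voxels

full grid |V| = 216
carve view 1 (along y, XZ-mask fill 15/36): 90 voxels remain
carve view 2 (along z, XY-mask fill 28/36): 67 voxels remain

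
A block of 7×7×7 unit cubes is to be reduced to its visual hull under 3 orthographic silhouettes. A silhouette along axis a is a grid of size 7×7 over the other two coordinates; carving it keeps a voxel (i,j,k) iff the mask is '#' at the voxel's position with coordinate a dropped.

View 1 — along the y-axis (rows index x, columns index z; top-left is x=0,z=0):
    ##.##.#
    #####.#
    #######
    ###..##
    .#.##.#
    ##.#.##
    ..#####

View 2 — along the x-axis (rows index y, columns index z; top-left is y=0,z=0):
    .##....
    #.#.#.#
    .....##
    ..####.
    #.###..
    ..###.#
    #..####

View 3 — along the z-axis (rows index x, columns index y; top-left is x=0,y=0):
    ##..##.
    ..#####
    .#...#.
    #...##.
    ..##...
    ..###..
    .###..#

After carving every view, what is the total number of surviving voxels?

start: 7×7×7 = 343 voxels
after view 1 [y-axis, 37 of 49 cells solid] → remaining = 259
after view 2 [x-axis, 25 of 49 cells solid] → remaining = 130
after view 3 [z-axis, 23 of 49 cells solid] → remaining = 62

remaining voxels: 62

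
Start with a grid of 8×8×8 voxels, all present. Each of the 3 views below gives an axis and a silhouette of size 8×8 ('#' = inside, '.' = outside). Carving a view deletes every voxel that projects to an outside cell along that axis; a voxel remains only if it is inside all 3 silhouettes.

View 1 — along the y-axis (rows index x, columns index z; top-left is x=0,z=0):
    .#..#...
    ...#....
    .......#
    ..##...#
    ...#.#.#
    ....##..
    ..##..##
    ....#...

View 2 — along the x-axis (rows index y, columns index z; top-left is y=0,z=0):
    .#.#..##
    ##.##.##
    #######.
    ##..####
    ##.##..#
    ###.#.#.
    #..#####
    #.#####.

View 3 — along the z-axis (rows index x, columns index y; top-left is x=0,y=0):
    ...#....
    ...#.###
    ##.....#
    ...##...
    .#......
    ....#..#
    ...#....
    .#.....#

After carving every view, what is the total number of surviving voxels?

before carving: 512 voxels (8×8×8)
step 1: project along y, AND mask (17/64) → |grid| = 136
step 2: project along x, AND mask (45/64) → |grid| = 92
step 3: project along z, AND mask (16/64) → |grid| = 18

voxel count = 18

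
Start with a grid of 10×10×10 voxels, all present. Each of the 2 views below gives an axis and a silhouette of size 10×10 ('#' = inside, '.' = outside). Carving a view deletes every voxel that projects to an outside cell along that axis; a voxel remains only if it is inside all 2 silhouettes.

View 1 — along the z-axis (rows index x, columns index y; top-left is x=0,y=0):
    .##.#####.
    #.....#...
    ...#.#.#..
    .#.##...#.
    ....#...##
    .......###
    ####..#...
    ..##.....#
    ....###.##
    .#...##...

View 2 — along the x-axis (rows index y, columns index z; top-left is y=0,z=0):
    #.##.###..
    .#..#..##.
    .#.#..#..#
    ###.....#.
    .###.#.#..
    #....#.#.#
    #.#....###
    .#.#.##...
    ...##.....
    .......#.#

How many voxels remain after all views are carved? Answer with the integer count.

|visual hull| = 147

full grid |V| = 1000
after view 1 [z-axis, 38 of 100 cells solid] → remaining = 380
after view 2 [x-axis, 40 of 100 cells solid] → remaining = 147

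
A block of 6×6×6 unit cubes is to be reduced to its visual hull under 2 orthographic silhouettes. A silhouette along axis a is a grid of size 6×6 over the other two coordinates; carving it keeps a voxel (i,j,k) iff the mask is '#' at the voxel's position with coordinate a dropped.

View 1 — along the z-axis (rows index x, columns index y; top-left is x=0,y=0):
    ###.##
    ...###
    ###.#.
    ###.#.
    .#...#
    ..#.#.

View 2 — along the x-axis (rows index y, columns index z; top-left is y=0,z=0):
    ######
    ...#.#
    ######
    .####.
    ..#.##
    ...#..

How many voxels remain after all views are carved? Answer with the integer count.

before carving: 216 voxels (6×6×6)
[1] z-view keeps 20 columns → grid now 120
[2] x-view keeps 22 columns → grid now 72

|visual hull| = 72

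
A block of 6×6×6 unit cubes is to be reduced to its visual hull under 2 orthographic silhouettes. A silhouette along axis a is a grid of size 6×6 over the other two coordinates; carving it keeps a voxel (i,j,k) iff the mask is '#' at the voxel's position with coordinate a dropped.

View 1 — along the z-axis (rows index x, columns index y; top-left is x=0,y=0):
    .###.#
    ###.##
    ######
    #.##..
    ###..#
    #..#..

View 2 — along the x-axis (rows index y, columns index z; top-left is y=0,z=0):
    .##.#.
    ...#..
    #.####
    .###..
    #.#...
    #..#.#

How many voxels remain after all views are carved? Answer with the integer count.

before carving: 216 voxels (6×6×6)
  1. axis=2 (XY plane), |mask|=24  ⇒  voxels=144
  2. axis=0 (YZ plane), |mask|=17  ⇒  voxels=72

|visual hull| = 72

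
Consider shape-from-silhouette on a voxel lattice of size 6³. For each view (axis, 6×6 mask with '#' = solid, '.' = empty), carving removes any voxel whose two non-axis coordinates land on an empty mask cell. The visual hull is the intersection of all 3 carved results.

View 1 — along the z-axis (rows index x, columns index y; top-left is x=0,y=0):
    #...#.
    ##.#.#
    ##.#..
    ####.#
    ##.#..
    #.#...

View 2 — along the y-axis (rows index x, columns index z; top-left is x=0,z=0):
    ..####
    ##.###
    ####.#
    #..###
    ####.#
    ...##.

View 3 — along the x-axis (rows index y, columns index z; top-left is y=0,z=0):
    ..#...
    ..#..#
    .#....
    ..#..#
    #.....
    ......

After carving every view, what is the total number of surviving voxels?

|visual hull| = 15

start: 6×6×6 = 216 voxels
after view 1 [z-axis, 19 of 36 cells solid] → remaining = 114
after view 2 [y-axis, 25 of 36 cells solid] → remaining = 82
after view 3 [x-axis, 7 of 36 cells solid] → remaining = 15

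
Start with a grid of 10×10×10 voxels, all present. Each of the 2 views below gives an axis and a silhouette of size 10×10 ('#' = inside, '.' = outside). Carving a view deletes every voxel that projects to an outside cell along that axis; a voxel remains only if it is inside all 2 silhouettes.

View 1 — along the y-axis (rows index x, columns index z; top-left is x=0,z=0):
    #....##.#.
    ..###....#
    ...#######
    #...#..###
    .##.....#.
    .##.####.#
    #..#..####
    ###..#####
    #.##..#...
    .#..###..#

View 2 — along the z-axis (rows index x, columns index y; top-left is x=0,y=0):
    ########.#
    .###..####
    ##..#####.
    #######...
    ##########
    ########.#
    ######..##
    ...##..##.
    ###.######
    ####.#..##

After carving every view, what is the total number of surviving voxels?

392 voxels

full grid |V| = 1000
step 1: project along y, AND mask (53/100) → |grid| = 530
step 2: project along z, AND mask (77/100) → |grid| = 392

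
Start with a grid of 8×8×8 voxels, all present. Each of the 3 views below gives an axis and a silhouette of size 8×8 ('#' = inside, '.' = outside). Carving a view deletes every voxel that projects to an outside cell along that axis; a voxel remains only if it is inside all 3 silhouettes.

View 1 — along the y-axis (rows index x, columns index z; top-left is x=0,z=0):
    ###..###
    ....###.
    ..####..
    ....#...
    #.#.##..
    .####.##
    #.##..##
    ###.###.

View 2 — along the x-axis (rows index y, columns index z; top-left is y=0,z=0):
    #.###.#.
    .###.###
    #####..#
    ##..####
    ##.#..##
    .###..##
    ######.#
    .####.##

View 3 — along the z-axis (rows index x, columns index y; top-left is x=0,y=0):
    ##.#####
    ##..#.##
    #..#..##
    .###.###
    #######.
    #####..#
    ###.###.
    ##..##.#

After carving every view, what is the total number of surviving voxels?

full grid |V| = 512
[1] y-view keeps 35 columns → grid now 280
[2] x-view keeps 46 columns → grid now 194
[3] z-view keeps 46 columns → grid now 142

voxel count = 142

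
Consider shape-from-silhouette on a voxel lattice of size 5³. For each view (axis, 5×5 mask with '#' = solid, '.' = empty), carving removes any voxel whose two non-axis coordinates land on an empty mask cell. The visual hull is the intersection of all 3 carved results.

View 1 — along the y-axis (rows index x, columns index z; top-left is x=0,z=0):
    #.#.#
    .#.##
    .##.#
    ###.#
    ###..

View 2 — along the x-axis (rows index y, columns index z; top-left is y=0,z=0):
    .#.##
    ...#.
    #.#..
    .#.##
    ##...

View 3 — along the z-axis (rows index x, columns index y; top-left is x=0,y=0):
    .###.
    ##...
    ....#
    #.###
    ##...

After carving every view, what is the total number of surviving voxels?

full grid |V| = 125
[1] y-view keeps 16 columns → grid now 80
[2] x-view keeps 11 columns → grid now 33
[3] z-view keeps 12 columns → grid now 17

17 voxels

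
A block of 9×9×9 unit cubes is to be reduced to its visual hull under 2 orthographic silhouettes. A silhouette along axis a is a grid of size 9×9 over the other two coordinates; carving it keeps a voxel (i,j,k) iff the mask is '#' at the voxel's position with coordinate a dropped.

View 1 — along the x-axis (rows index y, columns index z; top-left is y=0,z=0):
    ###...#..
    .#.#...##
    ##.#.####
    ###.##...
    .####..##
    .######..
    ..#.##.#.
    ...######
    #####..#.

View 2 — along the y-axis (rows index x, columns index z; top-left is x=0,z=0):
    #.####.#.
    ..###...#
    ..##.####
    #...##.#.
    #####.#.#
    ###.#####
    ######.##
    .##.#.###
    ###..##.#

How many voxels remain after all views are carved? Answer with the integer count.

|visual hull| = 293

before carving: 729 voxels (9×9×9)
after view 1 [x-axis, 48 of 81 cells solid] → remaining = 432
after view 2 [y-axis, 55 of 81 cells solid] → remaining = 293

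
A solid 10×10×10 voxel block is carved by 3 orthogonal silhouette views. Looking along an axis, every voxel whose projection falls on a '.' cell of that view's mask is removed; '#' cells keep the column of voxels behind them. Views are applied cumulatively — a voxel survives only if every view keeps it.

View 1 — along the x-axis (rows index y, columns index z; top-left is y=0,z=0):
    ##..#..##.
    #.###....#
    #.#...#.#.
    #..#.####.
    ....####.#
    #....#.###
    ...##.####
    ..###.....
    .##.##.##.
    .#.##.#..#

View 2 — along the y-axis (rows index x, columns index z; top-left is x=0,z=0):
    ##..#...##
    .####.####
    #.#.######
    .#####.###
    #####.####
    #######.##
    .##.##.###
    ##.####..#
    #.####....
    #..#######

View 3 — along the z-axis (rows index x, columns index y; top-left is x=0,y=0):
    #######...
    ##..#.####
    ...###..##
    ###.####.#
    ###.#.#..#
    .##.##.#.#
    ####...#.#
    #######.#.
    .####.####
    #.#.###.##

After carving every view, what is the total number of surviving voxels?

remaining voxels: 253

start: 10×10×10 = 1000 voxels
step 1: project along x, AND mask (50/100) → |grid| = 500
step 2: project along y, AND mask (74/100) → |grid| = 376
step 3: project along z, AND mask (68/100) → |grid| = 253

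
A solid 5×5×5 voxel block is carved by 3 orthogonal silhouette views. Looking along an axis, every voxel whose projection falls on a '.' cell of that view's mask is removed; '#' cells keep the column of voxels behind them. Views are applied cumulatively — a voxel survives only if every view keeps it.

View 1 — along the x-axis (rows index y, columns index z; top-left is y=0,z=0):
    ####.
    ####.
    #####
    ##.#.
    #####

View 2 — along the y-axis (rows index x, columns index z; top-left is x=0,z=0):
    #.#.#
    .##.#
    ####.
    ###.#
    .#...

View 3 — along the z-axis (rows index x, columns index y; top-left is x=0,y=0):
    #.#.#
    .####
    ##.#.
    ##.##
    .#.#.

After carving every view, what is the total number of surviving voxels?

voxel count = 42

initial block: 5^3 = 125
  1. axis=0 (YZ plane), |mask|=21  ⇒  voxels=105
  2. axis=1 (XZ plane), |mask|=15  ⇒  voxels=62
  3. axis=2 (XY plane), |mask|=16  ⇒  voxels=42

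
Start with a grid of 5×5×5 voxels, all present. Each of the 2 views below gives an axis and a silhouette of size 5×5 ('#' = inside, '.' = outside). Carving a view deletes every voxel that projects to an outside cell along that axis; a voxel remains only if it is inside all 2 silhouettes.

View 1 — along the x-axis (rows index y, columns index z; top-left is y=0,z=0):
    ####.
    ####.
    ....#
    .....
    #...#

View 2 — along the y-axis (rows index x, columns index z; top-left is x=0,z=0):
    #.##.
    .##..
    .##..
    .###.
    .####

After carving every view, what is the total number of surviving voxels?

remaining voxels: 29

before carving: 125 voxels (5×5×5)
[1] x-view keeps 11 columns → grid now 55
[2] y-view keeps 14 columns → grid now 29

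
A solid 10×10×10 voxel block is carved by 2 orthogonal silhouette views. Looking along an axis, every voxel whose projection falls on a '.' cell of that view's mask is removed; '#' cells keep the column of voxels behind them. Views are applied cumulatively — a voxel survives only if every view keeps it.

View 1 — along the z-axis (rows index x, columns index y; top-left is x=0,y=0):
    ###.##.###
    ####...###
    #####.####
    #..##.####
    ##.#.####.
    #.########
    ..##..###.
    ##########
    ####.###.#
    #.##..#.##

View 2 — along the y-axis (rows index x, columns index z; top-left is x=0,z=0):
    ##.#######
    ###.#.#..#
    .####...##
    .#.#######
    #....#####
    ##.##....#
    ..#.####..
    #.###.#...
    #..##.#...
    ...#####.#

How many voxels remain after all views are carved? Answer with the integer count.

full grid |V| = 1000
[1] z-view keeps 76 columns → grid now 760
[2] y-view keeps 60 columns → grid now 454

remaining voxels: 454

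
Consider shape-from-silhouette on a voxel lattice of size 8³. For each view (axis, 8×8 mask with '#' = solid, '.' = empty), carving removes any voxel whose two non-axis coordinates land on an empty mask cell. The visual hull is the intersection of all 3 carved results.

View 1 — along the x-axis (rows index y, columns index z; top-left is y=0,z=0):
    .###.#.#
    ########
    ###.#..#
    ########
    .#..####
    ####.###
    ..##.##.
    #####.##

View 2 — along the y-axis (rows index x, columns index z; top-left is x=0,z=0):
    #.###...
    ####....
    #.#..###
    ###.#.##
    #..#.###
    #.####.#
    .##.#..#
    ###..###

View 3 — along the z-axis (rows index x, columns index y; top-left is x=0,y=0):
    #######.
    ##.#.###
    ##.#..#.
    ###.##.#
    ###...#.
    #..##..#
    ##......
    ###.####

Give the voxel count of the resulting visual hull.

start: 8×8×8 = 512 voxels
after view 1 [x-axis, 49 of 64 cells solid] → remaining = 392
after view 2 [y-axis, 40 of 64 cells solid] → remaining = 246
after view 3 [z-axis, 40 of 64 cells solid] → remaining = 155

voxel count = 155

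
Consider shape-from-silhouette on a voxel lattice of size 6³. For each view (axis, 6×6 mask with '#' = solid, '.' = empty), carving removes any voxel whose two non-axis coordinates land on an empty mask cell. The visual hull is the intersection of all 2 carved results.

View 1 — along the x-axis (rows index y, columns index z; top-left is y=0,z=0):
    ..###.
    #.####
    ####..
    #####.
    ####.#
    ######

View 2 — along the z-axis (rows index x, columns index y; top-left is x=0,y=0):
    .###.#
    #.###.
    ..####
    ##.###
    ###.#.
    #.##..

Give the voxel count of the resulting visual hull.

full grid |V| = 216
[1] x-view keeps 28 columns → grid now 168
[2] z-view keeps 24 columns → grid now 110

voxel count = 110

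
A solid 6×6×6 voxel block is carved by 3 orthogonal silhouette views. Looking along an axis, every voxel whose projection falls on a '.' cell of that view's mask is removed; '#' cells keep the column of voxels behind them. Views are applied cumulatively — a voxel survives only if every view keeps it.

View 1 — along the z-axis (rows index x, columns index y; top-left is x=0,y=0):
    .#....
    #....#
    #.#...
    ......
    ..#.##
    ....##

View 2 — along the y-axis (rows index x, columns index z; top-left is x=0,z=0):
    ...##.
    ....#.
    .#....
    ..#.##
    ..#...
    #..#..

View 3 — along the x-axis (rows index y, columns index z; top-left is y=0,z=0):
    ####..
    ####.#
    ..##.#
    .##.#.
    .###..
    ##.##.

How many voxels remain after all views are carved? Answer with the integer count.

before carving: 216 voxels (6×6×6)
carve view 1 (along z, XY-mask fill 10/36): 60 voxels remain
carve view 2 (along y, XZ-mask fill 10/36): 13 voxels remain
carve view 3 (along x, YZ-mask fill 22/36): 8 voxels remain

8 voxels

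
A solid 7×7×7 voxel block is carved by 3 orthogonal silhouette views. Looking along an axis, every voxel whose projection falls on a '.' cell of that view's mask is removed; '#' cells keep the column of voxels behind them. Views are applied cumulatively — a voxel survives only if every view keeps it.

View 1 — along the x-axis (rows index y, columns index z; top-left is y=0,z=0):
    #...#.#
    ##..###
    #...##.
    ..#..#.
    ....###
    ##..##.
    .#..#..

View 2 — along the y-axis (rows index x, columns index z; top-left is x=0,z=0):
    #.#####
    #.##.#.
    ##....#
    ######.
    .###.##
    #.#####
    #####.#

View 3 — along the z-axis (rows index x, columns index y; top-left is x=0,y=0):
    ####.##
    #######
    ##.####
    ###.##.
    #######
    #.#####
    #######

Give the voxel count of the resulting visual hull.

full grid |V| = 343
carve view 1 (along x, YZ-mask fill 22/49): 154 voxels remain
carve view 2 (along y, XZ-mask fill 36/49): 106 voxels remain
carve view 3 (along z, XY-mask fill 44/49): 94 voxels remain

94 voxels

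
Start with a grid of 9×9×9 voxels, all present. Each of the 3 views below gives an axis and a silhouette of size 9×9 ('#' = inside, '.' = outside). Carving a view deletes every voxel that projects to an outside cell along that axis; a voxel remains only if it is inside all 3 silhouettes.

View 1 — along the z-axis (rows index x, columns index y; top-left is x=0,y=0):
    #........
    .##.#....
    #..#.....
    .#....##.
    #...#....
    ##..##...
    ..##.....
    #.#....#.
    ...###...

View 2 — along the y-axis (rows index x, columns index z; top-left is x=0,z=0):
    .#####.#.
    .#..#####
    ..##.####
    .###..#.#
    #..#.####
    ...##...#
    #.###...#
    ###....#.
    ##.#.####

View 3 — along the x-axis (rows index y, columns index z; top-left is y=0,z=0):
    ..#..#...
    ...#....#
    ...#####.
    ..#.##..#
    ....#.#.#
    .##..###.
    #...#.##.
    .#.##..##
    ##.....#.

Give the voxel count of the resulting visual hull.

remaining voxels: 45

full grid |V| = 729
V1 z: intersect with XY mask (23 set) -- 207 left
V2 y: intersect with XZ mask (48 set) -- 118 left
V3 x: intersect with YZ mask (33 set) -- 45 left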